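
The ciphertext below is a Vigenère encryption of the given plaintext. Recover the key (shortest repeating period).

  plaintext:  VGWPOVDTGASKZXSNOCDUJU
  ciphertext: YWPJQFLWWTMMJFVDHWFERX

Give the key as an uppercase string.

  i= 0: Y-V =  3 → D
  i= 1: W-G = 16 → Q
  i= 2: P-W = 19 → T
  i= 3: J-P = 20 → U
  i= 4: Q-O =  2 → C
  i= 5: F-V = 10 → K
  i= 6: L-D =  8 → I
  i= 7: W-T =  3 → D
  i= 8: W-G = 16 → Q
  i= 9: T-A = 19 → T
  i=10: M-S = 20 → U
  i=11: M-K =  2 → C
  i=12: J-Z = 10 → K
  i=13: F-X =  8 → I
  i=14: V-S =  3 → D
  i=15: D-N = 16 → Q
  i=16: H-O = 19 → T
  i=17: W-C = 20 → U
  i=18: F-D =  2 → C
  i=19: E-U = 10 → K
  i=20: R-J =  8 → I
  i=21: X-U =  3 → D
  shifts repeat with period 7: DQTUCKI

DQTUCKI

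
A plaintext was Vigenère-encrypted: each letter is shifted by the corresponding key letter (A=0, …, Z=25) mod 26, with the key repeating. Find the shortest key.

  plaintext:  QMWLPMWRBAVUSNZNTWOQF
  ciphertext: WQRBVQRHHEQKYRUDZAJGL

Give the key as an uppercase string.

GEVQ

  i= 0: W-Q =  6 → G
  i= 1: Q-M =  4 → E
  i= 2: R-W = 21 → V
  i= 3: B-L = 16 → Q
  i= 4: V-P =  6 → G
  i= 5: Q-M =  4 → E
  i= 6: R-W = 21 → V
  i= 7: H-R = 16 → Q
  i= 8: H-B =  6 → G
  i= 9: E-A =  4 → E
  i=10: Q-V = 21 → V
  i=11: K-U = 16 → Q
  i=12: Y-S =  6 → G
  i=13: R-N =  4 → E
  i=14: U-Z = 21 → V
  i=15: D-N = 16 → Q
  i=16: Z-T =  6 → G
  i=17: A-W =  4 → E
  i=18: J-O = 21 → V
  i=19: G-Q = 16 → Q
  i=20: L-F =  6 → G
  shifts repeat with period 4: GEVQ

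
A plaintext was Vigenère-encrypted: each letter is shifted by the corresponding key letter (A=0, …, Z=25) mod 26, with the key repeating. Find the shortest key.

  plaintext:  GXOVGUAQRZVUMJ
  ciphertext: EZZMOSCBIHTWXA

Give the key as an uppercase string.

  i= 0: E-G = 24 → Y
  i= 1: Z-X =  2 → C
  i= 2: Z-O = 11 → L
  i= 3: M-V = 17 → R
  i= 4: O-G =  8 → I
  i= 5: S-U = 24 → Y
  i= 6: C-A =  2 → C
  i= 7: B-Q = 11 → L
  i= 8: I-R = 17 → R
  i= 9: H-Z =  8 → I
  i=10: T-V = 24 → Y
  i=11: W-U =  2 → C
  i=12: X-M = 11 → L
  i=13: A-J = 17 → R
  shifts repeat with period 5: YCLRI

YCLRI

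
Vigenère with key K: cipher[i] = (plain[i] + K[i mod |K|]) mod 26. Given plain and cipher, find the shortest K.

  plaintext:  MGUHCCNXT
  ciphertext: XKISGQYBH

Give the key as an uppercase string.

LEO

  i= 0: X-M = 11 → L
  i= 1: K-G =  4 → E
  i= 2: I-U = 14 → O
  i= 3: S-H = 11 → L
  i= 4: G-C =  4 → E
  i= 5: Q-C = 14 → O
  i= 6: Y-N = 11 → L
  i= 7: B-X =  4 → E
  i= 8: H-T = 14 → O
  shifts repeat with period 3: LEO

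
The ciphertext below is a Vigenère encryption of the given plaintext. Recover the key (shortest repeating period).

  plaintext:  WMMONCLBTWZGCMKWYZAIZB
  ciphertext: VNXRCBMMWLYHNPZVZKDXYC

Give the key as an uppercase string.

  i= 0: V-W = 25 → Z
  i= 1: N-M =  1 → B
  i= 2: X-M = 11 → L
  i= 3: R-O =  3 → D
  i= 4: C-N = 15 → P
  i= 5: B-C = 25 → Z
  i= 6: M-L =  1 → B
  i= 7: M-B = 11 → L
  i= 8: W-T =  3 → D
  i= 9: L-W = 15 → P
  i=10: Y-Z = 25 → Z
  i=11: H-G =  1 → B
  i=12: N-C = 11 → L
  i=13: P-M =  3 → D
  i=14: Z-K = 15 → P
  i=15: V-W = 25 → Z
  i=16: Z-Y =  1 → B
  i=17: K-Z = 11 → L
  i=18: D-A =  3 → D
  i=19: X-I = 15 → P
  i=20: Y-Z = 25 → Z
  i=21: C-B =  1 → B
  shifts repeat with period 5: ZBLDP

ZBLDP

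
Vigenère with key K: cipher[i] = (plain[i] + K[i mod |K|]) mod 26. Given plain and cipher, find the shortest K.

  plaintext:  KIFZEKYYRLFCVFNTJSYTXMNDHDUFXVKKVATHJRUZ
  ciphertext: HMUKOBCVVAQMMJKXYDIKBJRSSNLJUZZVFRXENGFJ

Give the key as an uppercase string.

  i= 0: H-K = 23 → X
  i= 1: M-I =  4 → E
  i= 2: U-F = 15 → P
  i= 3: K-Z = 11 → L
  i= 4: O-E = 10 → K
  i= 5: B-K = 17 → R
  i= 6: C-Y =  4 → E
  i= 7: V-Y = 23 → X
  i= 8: V-R =  4 → E
  i= 9: A-L = 15 → P
  i=10: Q-F = 11 → L
  i=11: M-C = 10 → K
  i=12: M-V = 17 → R
  i=13: J-F =  4 → E
  i=14: K-N = 23 → X
  i=15: X-T =  4 → E
  i=16: Y-J = 15 → P
  i=17: D-S = 11 → L
  i=18: I-Y = 10 → K
  i=19: K-T = 17 → R
  i=20: B-X =  4 → E
  i=21: J-M = 23 → X
  i=22: R-N =  4 → E
  i=23: S-D = 15 → P
  i=24: S-H = 11 → L
  i=25: N-D = 10 → K
  i=26: L-U = 17 → R
  i=27: J-F =  4 → E
  i=28: U-X = 23 → X
  i=29: Z-V =  4 → E
  i=30: Z-K = 15 → P
  i=31: V-K = 11 → L
  i=32: F-V = 10 → K
  i=33: R-A = 17 → R
  i=34: X-T =  4 → E
  i=35: E-H = 23 → X
  i=36: N-J =  4 → E
  i=37: G-R = 15 → P
  i=38: F-U = 11 → L
  i=39: J-Z = 10 → K
  shifts repeat with period 7: XEPLKRE

XEPLKRE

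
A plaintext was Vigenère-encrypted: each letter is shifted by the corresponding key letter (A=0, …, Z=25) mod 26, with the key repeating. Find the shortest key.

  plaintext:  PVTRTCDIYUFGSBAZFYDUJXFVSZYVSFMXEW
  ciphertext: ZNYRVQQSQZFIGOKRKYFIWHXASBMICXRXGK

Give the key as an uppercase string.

KSFACON

  i= 0: Z-P = 10 → K
  i= 1: N-V = 18 → S
  i= 2: Y-T =  5 → F
  i= 3: R-R =  0 → A
  i= 4: V-T =  2 → C
  i= 5: Q-C = 14 → O
  i= 6: Q-D = 13 → N
  i= 7: S-I = 10 → K
  i= 8: Q-Y = 18 → S
  i= 9: Z-U =  5 → F
  i=10: F-F =  0 → A
  i=11: I-G =  2 → C
  i=12: G-S = 14 → O
  i=13: O-B = 13 → N
  i=14: K-A = 10 → K
  i=15: R-Z = 18 → S
  i=16: K-F =  5 → F
  i=17: Y-Y =  0 → A
  i=18: F-D =  2 → C
  i=19: I-U = 14 → O
  i=20: W-J = 13 → N
  i=21: H-X = 10 → K
  i=22: X-F = 18 → S
  i=23: A-V =  5 → F
  i=24: S-S =  0 → A
  i=25: B-Z =  2 → C
  i=26: M-Y = 14 → O
  i=27: I-V = 13 → N
  i=28: C-S = 10 → K
  i=29: X-F = 18 → S
  i=30: R-M =  5 → F
  i=31: X-X =  0 → A
  i=32: G-E =  2 → C
  i=33: K-W = 14 → O
  shifts repeat with period 7: KSFACON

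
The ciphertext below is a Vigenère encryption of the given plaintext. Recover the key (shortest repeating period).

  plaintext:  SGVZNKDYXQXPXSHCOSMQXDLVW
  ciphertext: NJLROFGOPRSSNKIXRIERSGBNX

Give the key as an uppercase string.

  i= 0: N-S = 21 → V
  i= 1: J-G =  3 → D
  i= 2: L-V = 16 → Q
  i= 3: R-Z = 18 → S
  i= 4: O-N =  1 → B
  i= 5: F-K = 21 → V
  i= 6: G-D =  3 → D
  i= 7: O-Y = 16 → Q
  i= 8: P-X = 18 → S
  i= 9: R-Q =  1 → B
  i=10: S-X = 21 → V
  i=11: S-P =  3 → D
  i=12: N-X = 16 → Q
  i=13: K-S = 18 → S
  i=14: I-H =  1 → B
  i=15: X-C = 21 → V
  i=16: R-O =  3 → D
  i=17: I-S = 16 → Q
  i=18: E-M = 18 → S
  i=19: R-Q =  1 → B
  i=20: S-X = 21 → V
  i=21: G-D =  3 → D
  i=22: B-L = 16 → Q
  i=23: N-V = 18 → S
  i=24: X-W =  1 → B
  shifts repeat with period 5: VDQSB

VDQSB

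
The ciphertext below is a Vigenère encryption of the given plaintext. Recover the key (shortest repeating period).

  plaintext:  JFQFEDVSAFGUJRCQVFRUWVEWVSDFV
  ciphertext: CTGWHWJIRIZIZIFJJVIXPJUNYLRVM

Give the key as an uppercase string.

TOQRD

  i= 0: C-J = 19 → T
  i= 1: T-F = 14 → O
  i= 2: G-Q = 16 → Q
  i= 3: W-F = 17 → R
  i= 4: H-E =  3 → D
  i= 5: W-D = 19 → T
  i= 6: J-V = 14 → O
  i= 7: I-S = 16 → Q
  i= 8: R-A = 17 → R
  i= 9: I-F =  3 → D
  i=10: Z-G = 19 → T
  i=11: I-U = 14 → O
  i=12: Z-J = 16 → Q
  i=13: I-R = 17 → R
  i=14: F-C =  3 → D
  i=15: J-Q = 19 → T
  i=16: J-V = 14 → O
  i=17: V-F = 16 → Q
  i=18: I-R = 17 → R
  i=19: X-U =  3 → D
  i=20: P-W = 19 → T
  i=21: J-V = 14 → O
  i=22: U-E = 16 → Q
  i=23: N-W = 17 → R
  i=24: Y-V =  3 → D
  i=25: L-S = 19 → T
  i=26: R-D = 14 → O
  i=27: V-F = 16 → Q
  i=28: M-V = 17 → R
  shifts repeat with period 5: TOQRD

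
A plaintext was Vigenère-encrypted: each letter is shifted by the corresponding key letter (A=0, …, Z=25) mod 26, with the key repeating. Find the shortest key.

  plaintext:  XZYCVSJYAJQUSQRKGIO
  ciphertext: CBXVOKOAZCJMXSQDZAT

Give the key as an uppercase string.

FCZTTS

  i= 0: C-X =  5 → F
  i= 1: B-Z =  2 → C
  i= 2: X-Y = 25 → Z
  i= 3: V-C = 19 → T
  i= 4: O-V = 19 → T
  i= 5: K-S = 18 → S
  i= 6: O-J =  5 → F
  i= 7: A-Y =  2 → C
  i= 8: Z-A = 25 → Z
  i= 9: C-J = 19 → T
  i=10: J-Q = 19 → T
  i=11: M-U = 18 → S
  i=12: X-S =  5 → F
  i=13: S-Q =  2 → C
  i=14: Q-R = 25 → Z
  i=15: D-K = 19 → T
  i=16: Z-G = 19 → T
  i=17: A-I = 18 → S
  i=18: T-O =  5 → F
  shifts repeat with period 6: FCZTTS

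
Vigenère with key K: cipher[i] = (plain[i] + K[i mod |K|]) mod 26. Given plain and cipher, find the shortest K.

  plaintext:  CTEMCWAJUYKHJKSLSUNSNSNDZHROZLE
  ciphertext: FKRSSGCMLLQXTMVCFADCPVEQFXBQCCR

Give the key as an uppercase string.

DRNGQKC

  i= 0: F-C =  3 → D
  i= 1: K-T = 17 → R
  i= 2: R-E = 13 → N
  i= 3: S-M =  6 → G
  i= 4: S-C = 16 → Q
  i= 5: G-W = 10 → K
  i= 6: C-A =  2 → C
  i= 7: M-J =  3 → D
  i= 8: L-U = 17 → R
  i= 9: L-Y = 13 → N
  i=10: Q-K =  6 → G
  i=11: X-H = 16 → Q
  i=12: T-J = 10 → K
  i=13: M-K =  2 → C
  i=14: V-S =  3 → D
  i=15: C-L = 17 → R
  i=16: F-S = 13 → N
  i=17: A-U =  6 → G
  i=18: D-N = 16 → Q
  i=19: C-S = 10 → K
  i=20: P-N =  2 → C
  i=21: V-S =  3 → D
  i=22: E-N = 17 → R
  i=23: Q-D = 13 → N
  i=24: F-Z =  6 → G
  i=25: X-H = 16 → Q
  i=26: B-R = 10 → K
  i=27: Q-O =  2 → C
  i=28: C-Z =  3 → D
  i=29: C-L = 17 → R
  i=30: R-E = 13 → N
  shifts repeat with period 7: DRNGQKC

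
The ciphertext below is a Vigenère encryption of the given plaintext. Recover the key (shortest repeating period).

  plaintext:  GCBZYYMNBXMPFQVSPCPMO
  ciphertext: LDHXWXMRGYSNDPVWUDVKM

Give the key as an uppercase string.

  i= 0: L-G =  5 → F
  i= 1: D-C =  1 → B
  i= 2: H-B =  6 → G
  i= 3: X-Z = 24 → Y
  i= 4: W-Y = 24 → Y
  i= 5: X-Y = 25 → Z
  i= 6: M-M =  0 → A
  i= 7: R-N =  4 → E
  i= 8: G-B =  5 → F
  i= 9: Y-X =  1 → B
  i=10: S-M =  6 → G
  i=11: N-P = 24 → Y
  i=12: D-F = 24 → Y
  i=13: P-Q = 25 → Z
  i=14: V-V =  0 → A
  i=15: W-S =  4 → E
  i=16: U-P =  5 → F
  i=17: D-C =  1 → B
  i=18: V-P =  6 → G
  i=19: K-M = 24 → Y
  i=20: M-O = 24 → Y
  shifts repeat with period 8: FBGYYZAE

FBGYYZAE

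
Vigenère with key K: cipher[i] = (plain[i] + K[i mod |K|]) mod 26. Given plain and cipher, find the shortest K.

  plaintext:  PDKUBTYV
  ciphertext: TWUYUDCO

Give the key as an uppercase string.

ETK

  i= 0: T-P =  4 → E
  i= 1: W-D = 19 → T
  i= 2: U-K = 10 → K
  i= 3: Y-U =  4 → E
  i= 4: U-B = 19 → T
  i= 5: D-T = 10 → K
  i= 6: C-Y =  4 → E
  i= 7: O-V = 19 → T
  shifts repeat with period 3: ETK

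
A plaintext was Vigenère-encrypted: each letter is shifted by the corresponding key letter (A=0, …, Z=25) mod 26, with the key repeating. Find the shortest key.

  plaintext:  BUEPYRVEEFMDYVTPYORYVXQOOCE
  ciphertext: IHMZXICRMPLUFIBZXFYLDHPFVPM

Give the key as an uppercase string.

  i= 0: I-B =  7 → H
  i= 1: H-U = 13 → N
  i= 2: M-E =  8 → I
  i= 3: Z-P = 10 → K
  i= 4: X-Y = 25 → Z
  i= 5: I-R = 17 → R
  i= 6: C-V =  7 → H
  i= 7: R-E = 13 → N
  i= 8: M-E =  8 → I
  i= 9: P-F = 10 → K
  i=10: L-M = 25 → Z
  i=11: U-D = 17 → R
  i=12: F-Y =  7 → H
  i=13: I-V = 13 → N
  i=14: B-T =  8 → I
  i=15: Z-P = 10 → K
  i=16: X-Y = 25 → Z
  i=17: F-O = 17 → R
  i=18: Y-R =  7 → H
  i=19: L-Y = 13 → N
  i=20: D-V =  8 → I
  i=21: H-X = 10 → K
  i=22: P-Q = 25 → Z
  i=23: F-O = 17 → R
  i=24: V-O =  7 → H
  i=25: P-C = 13 → N
  i=26: M-E =  8 → I
  shifts repeat with period 6: HNIKZR

HNIKZR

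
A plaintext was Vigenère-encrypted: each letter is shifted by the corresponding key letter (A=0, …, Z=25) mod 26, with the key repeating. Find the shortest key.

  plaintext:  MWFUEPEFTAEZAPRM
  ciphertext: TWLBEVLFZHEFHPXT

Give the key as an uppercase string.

  i= 0: T-M =  7 → H
  i= 1: W-W =  0 → A
  i= 2: L-F =  6 → G
  i= 3: B-U =  7 → H
  i= 4: E-E =  0 → A
  i= 5: V-P =  6 → G
  i= 6: L-E =  7 → H
  i= 7: F-F =  0 → A
  i= 8: Z-T =  6 → G
  i= 9: H-A =  7 → H
  i=10: E-E =  0 → A
  i=11: F-Z =  6 → G
  i=12: H-A =  7 → H
  i=13: P-P =  0 → A
  i=14: X-R =  6 → G
  i=15: T-M =  7 → H
  shifts repeat with period 3: HAG

HAG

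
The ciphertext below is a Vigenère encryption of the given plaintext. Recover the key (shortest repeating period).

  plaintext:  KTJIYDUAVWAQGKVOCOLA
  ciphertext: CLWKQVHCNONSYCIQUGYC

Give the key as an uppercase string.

  i= 0: C-K = 18 → S
  i= 1: L-T = 18 → S
  i= 2: W-J = 13 → N
  i= 3: K-I =  2 → C
  i= 4: Q-Y = 18 → S
  i= 5: V-D = 18 → S
  i= 6: H-U = 13 → N
  i= 7: C-A =  2 → C
  i= 8: N-V = 18 → S
  i= 9: O-W = 18 → S
  i=10: N-A = 13 → N
  i=11: S-Q =  2 → C
  i=12: Y-G = 18 → S
  i=13: C-K = 18 → S
  i=14: I-V = 13 → N
  i=15: Q-O =  2 → C
  i=16: U-C = 18 → S
  i=17: G-O = 18 → S
  i=18: Y-L = 13 → N
  i=19: C-A =  2 → C
  shifts repeat with period 4: SSNC

SSNC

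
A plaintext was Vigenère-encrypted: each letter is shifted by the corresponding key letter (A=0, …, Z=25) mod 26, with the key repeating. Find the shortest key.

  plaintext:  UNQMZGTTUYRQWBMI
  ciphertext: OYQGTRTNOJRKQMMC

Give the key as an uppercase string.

ULAU

  i= 0: O-U = 20 → U
  i= 1: Y-N = 11 → L
  i= 2: Q-Q =  0 → A
  i= 3: G-M = 20 → U
  i= 4: T-Z = 20 → U
  i= 5: R-G = 11 → L
  i= 6: T-T =  0 → A
  i= 7: N-T = 20 → U
  i= 8: O-U = 20 → U
  i= 9: J-Y = 11 → L
  i=10: R-R =  0 → A
  i=11: K-Q = 20 → U
  i=12: Q-W = 20 → U
  i=13: M-B = 11 → L
  i=14: M-M =  0 → A
  i=15: C-I = 20 → U
  shifts repeat with period 4: ULAU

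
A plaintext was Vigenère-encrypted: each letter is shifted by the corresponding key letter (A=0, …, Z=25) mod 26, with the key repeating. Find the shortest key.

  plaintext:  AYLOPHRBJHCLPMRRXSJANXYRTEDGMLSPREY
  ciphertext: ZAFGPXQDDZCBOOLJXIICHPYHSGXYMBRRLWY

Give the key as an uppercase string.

ZCUSAQ

  i= 0: Z-A = 25 → Z
  i= 1: A-Y =  2 → C
  i= 2: F-L = 20 → U
  i= 3: G-O = 18 → S
  i= 4: P-P =  0 → A
  i= 5: X-H = 16 → Q
  i= 6: Q-R = 25 → Z
  i= 7: D-B =  2 → C
  i= 8: D-J = 20 → U
  i= 9: Z-H = 18 → S
  i=10: C-C =  0 → A
  i=11: B-L = 16 → Q
  i=12: O-P = 25 → Z
  i=13: O-M =  2 → C
  i=14: L-R = 20 → U
  i=15: J-R = 18 → S
  i=16: X-X =  0 → A
  i=17: I-S = 16 → Q
  i=18: I-J = 25 → Z
  i=19: C-A =  2 → C
  i=20: H-N = 20 → U
  i=21: P-X = 18 → S
  i=22: Y-Y =  0 → A
  i=23: H-R = 16 → Q
  i=24: S-T = 25 → Z
  i=25: G-E =  2 → C
  i=26: X-D = 20 → U
  i=27: Y-G = 18 → S
  i=28: M-M =  0 → A
  i=29: B-L = 16 → Q
  i=30: R-S = 25 → Z
  i=31: R-P =  2 → C
  i=32: L-R = 20 → U
  i=33: W-E = 18 → S
  i=34: Y-Y =  0 → A
  shifts repeat with period 6: ZCUSAQ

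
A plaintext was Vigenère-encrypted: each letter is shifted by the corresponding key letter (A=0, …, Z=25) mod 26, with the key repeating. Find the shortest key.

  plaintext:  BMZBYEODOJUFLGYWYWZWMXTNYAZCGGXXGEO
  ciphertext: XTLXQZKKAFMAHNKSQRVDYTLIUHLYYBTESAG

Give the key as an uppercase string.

  i= 0: X-B = 22 → W
  i= 1: T-M =  7 → H
  i= 2: L-Z = 12 → M
  i= 3: X-B = 22 → W
  i= 4: Q-Y = 18 → S
  i= 5: Z-E = 21 → V
  i= 6: K-O = 22 → W
  i= 7: K-D =  7 → H
  i= 8: A-O = 12 → M
  i= 9: F-J = 22 → W
  i=10: M-U = 18 → S
  i=11: A-F = 21 → V
  i=12: H-L = 22 → W
  i=13: N-G =  7 → H
  i=14: K-Y = 12 → M
  i=15: S-W = 22 → W
  i=16: Q-Y = 18 → S
  i=17: R-W = 21 → V
  i=18: V-Z = 22 → W
  i=19: D-W =  7 → H
  i=20: Y-M = 12 → M
  i=21: T-X = 22 → W
  i=22: L-T = 18 → S
  i=23: I-N = 21 → V
  i=24: U-Y = 22 → W
  i=25: H-A =  7 → H
  i=26: L-Z = 12 → M
  i=27: Y-C = 22 → W
  i=28: Y-G = 18 → S
  i=29: B-G = 21 → V
  i=30: T-X = 22 → W
  i=31: E-X =  7 → H
  i=32: S-G = 12 → M
  i=33: A-E = 22 → W
  i=34: G-O = 18 → S
  shifts repeat with period 6: WHMWSV

WHMWSV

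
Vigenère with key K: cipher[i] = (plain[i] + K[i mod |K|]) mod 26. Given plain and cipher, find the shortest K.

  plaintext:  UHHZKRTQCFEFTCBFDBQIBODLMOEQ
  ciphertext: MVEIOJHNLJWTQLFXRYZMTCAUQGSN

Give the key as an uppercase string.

  i= 0: M-U = 18 → S
  i= 1: V-H = 14 → O
  i= 2: E-H = 23 → X
  i= 3: I-Z =  9 → J
  i= 4: O-K =  4 → E
  i= 5: J-R = 18 → S
  i= 6: H-T = 14 → O
  i= 7: N-Q = 23 → X
  i= 8: L-C =  9 → J
  i= 9: J-F =  4 → E
  i=10: W-E = 18 → S
  i=11: T-F = 14 → O
  i=12: Q-T = 23 → X
  i=13: L-C =  9 → J
  i=14: F-B =  4 → E
  i=15: X-F = 18 → S
  i=16: R-D = 14 → O
  i=17: Y-B = 23 → X
  i=18: Z-Q =  9 → J
  i=19: M-I =  4 → E
  i=20: T-B = 18 → S
  i=21: C-O = 14 → O
  i=22: A-D = 23 → X
  i=23: U-L =  9 → J
  i=24: Q-M =  4 → E
  i=25: G-O = 18 → S
  i=26: S-E = 14 → O
  i=27: N-Q = 23 → X
  shifts repeat with period 5: SOXJE

SOXJE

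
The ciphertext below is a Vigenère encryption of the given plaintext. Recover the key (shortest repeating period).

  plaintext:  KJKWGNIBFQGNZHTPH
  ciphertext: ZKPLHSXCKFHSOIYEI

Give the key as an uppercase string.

  i= 0: Z-K = 15 → P
  i= 1: K-J =  1 → B
  i= 2: P-K =  5 → F
  i= 3: L-W = 15 → P
  i= 4: H-G =  1 → B
  i= 5: S-N =  5 → F
  i= 6: X-I = 15 → P
  i= 7: C-B =  1 → B
  i= 8: K-F =  5 → F
  i= 9: F-Q = 15 → P
  i=10: H-G =  1 → B
  i=11: S-N =  5 → F
  i=12: O-Z = 15 → P
  i=13: I-H =  1 → B
  i=14: Y-T =  5 → F
  i=15: E-P = 15 → P
  i=16: I-H =  1 → B
  shifts repeat with period 3: PBF

PBF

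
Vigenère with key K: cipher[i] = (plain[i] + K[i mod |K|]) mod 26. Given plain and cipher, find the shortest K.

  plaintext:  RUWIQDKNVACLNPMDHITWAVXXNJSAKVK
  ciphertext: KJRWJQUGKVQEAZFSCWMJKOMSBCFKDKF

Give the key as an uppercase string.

TPVOTNK

  i= 0: K-R = 19 → T
  i= 1: J-U = 15 → P
  i= 2: R-W = 21 → V
  i= 3: W-I = 14 → O
  i= 4: J-Q = 19 → T
  i= 5: Q-D = 13 → N
  i= 6: U-K = 10 → K
  i= 7: G-N = 19 → T
  i= 8: K-V = 15 → P
  i= 9: V-A = 21 → V
  i=10: Q-C = 14 → O
  i=11: E-L = 19 → T
  i=12: A-N = 13 → N
  i=13: Z-P = 10 → K
  i=14: F-M = 19 → T
  i=15: S-D = 15 → P
  i=16: C-H = 21 → V
  i=17: W-I = 14 → O
  i=18: M-T = 19 → T
  i=19: J-W = 13 → N
  i=20: K-A = 10 → K
  i=21: O-V = 19 → T
  i=22: M-X = 15 → P
  i=23: S-X = 21 → V
  i=24: B-N = 14 → O
  i=25: C-J = 19 → T
  i=26: F-S = 13 → N
  i=27: K-A = 10 → K
  i=28: D-K = 19 → T
  i=29: K-V = 15 → P
  i=30: F-K = 21 → V
  shifts repeat with period 7: TPVOTNK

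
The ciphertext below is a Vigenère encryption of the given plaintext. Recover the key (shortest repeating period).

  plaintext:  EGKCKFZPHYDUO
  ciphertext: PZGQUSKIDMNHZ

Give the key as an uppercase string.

  i= 0: P-E = 11 → L
  i= 1: Z-G = 19 → T
  i= 2: G-K = 22 → W
  i= 3: Q-C = 14 → O
  i= 4: U-K = 10 → K
  i= 5: S-F = 13 → N
  i= 6: K-Z = 11 → L
  i= 7: I-P = 19 → T
  i= 8: D-H = 22 → W
  i= 9: M-Y = 14 → O
  i=10: N-D = 10 → K
  i=11: H-U = 13 → N
  i=12: Z-O = 11 → L
  shifts repeat with period 6: LTWOKN

LTWOKN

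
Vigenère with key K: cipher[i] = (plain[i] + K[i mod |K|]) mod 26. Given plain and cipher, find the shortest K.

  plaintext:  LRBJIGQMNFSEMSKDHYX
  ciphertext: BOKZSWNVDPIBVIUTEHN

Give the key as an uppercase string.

QXJQK

  i= 0: B-L = 16 → Q
  i= 1: O-R = 23 → X
  i= 2: K-B =  9 → J
  i= 3: Z-J = 16 → Q
  i= 4: S-I = 10 → K
  i= 5: W-G = 16 → Q
  i= 6: N-Q = 23 → X
  i= 7: V-M =  9 → J
  i= 8: D-N = 16 → Q
  i= 9: P-F = 10 → K
  i=10: I-S = 16 → Q
  i=11: B-E = 23 → X
  i=12: V-M =  9 → J
  i=13: I-S = 16 → Q
  i=14: U-K = 10 → K
  i=15: T-D = 16 → Q
  i=16: E-H = 23 → X
  i=17: H-Y =  9 → J
  i=18: N-X = 16 → Q
  shifts repeat with period 5: QXJQK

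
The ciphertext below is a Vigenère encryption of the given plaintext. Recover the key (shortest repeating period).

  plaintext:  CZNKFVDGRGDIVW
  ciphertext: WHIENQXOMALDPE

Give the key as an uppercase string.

  i= 0: W-C = 20 → U
  i= 1: H-Z =  8 → I
  i= 2: I-N = 21 → V
  i= 3: E-K = 20 → U
  i= 4: N-F =  8 → I
  i= 5: Q-V = 21 → V
  i= 6: X-D = 20 → U
  i= 7: O-G =  8 → I
  i= 8: M-R = 21 → V
  i= 9: A-G = 20 → U
  i=10: L-D =  8 → I
  i=11: D-I = 21 → V
  i=12: P-V = 20 → U
  i=13: E-W =  8 → I
  shifts repeat with period 3: UIV

UIV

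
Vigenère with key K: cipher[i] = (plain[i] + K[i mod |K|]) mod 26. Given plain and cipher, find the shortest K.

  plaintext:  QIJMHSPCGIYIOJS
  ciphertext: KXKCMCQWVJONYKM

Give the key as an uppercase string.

UPBQFKB

  i= 0: K-Q = 20 → U
  i= 1: X-I = 15 → P
  i= 2: K-J =  1 → B
  i= 3: C-M = 16 → Q
  i= 4: M-H =  5 → F
  i= 5: C-S = 10 → K
  i= 6: Q-P =  1 → B
  i= 7: W-C = 20 → U
  i= 8: V-G = 15 → P
  i= 9: J-I =  1 → B
  i=10: O-Y = 16 → Q
  i=11: N-I =  5 → F
  i=12: Y-O = 10 → K
  i=13: K-J =  1 → B
  i=14: M-S = 20 → U
  shifts repeat with period 7: UPBQFKB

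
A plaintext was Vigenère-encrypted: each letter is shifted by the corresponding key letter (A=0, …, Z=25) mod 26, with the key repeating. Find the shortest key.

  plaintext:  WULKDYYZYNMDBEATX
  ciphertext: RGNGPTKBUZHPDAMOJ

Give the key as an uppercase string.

  i= 0: R-W = 21 → V
  i= 1: G-U = 12 → M
  i= 2: N-L =  2 → C
  i= 3: G-K = 22 → W
  i= 4: P-D = 12 → M
  i= 5: T-Y = 21 → V
  i= 6: K-Y = 12 → M
  i= 7: B-Z =  2 → C
  i= 8: U-Y = 22 → W
  i= 9: Z-N = 12 → M
  i=10: H-M = 21 → V
  i=11: P-D = 12 → M
  i=12: D-B =  2 → C
  i=13: A-E = 22 → W
  i=14: M-A = 12 → M
  i=15: O-T = 21 → V
  i=16: J-X = 12 → M
  shifts repeat with period 5: VMCWM

VMCWM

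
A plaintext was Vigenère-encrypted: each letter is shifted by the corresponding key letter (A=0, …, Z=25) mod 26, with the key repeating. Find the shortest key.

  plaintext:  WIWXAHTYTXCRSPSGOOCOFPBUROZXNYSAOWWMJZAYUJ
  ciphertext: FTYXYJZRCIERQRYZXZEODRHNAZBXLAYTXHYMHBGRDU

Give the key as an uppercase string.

JLCAYCGT

  i= 0: F-W =  9 → J
  i= 1: T-I = 11 → L
  i= 2: Y-W =  2 → C
  i= 3: X-X =  0 → A
  i= 4: Y-A = 24 → Y
  i= 5: J-H =  2 → C
  i= 6: Z-T =  6 → G
  i= 7: R-Y = 19 → T
  i= 8: C-T =  9 → J
  i= 9: I-X = 11 → L
  i=10: E-C =  2 → C
  i=11: R-R =  0 → A
  i=12: Q-S = 24 → Y
  i=13: R-P =  2 → C
  i=14: Y-S =  6 → G
  i=15: Z-G = 19 → T
  i=16: X-O =  9 → J
  i=17: Z-O = 11 → L
  i=18: E-C =  2 → C
  i=19: O-O =  0 → A
  i=20: D-F = 24 → Y
  i=21: R-P =  2 → C
  i=22: H-B =  6 → G
  i=23: N-U = 19 → T
  i=24: A-R =  9 → J
  i=25: Z-O = 11 → L
  i=26: B-Z =  2 → C
  i=27: X-X =  0 → A
  i=28: L-N = 24 → Y
  i=29: A-Y =  2 → C
  i=30: Y-S =  6 → G
  i=31: T-A = 19 → T
  i=32: X-O =  9 → J
  i=33: H-W = 11 → L
  i=34: Y-W =  2 → C
  i=35: M-M =  0 → A
  i=36: H-J = 24 → Y
  i=37: B-Z =  2 → C
  i=38: G-A =  6 → G
  i=39: R-Y = 19 → T
  i=40: D-U =  9 → J
  i=41: U-J = 11 → L
  shifts repeat with period 8: JLCAYCGT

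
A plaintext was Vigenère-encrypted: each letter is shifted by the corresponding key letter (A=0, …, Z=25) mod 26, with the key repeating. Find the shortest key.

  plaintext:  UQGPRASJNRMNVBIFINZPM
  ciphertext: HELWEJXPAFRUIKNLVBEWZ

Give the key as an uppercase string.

  i= 0: H-U = 13 → N
  i= 1: E-Q = 14 → O
  i= 2: L-G =  5 → F
  i= 3: W-P =  7 → H
  i= 4: E-R = 13 → N
  i= 5: J-A =  9 → J
  i= 6: X-S =  5 → F
  i= 7: P-J =  6 → G
  i= 8: A-N = 13 → N
  i= 9: F-R = 14 → O
  i=10: R-M =  5 → F
  i=11: U-N =  7 → H
  i=12: I-V = 13 → N
  i=13: K-B =  9 → J
  i=14: N-I =  5 → F
  i=15: L-F =  6 → G
  i=16: V-I = 13 → N
  i=17: B-N = 14 → O
  i=18: E-Z =  5 → F
  i=19: W-P =  7 → H
  i=20: Z-M = 13 → N
  shifts repeat with period 8: NOFHNJFG

NOFHNJFG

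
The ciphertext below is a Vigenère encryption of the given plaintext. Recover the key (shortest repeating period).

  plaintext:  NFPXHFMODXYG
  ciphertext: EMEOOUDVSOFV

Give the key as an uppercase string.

RHP

  i= 0: E-N = 17 → R
  i= 1: M-F =  7 → H
  i= 2: E-P = 15 → P
  i= 3: O-X = 17 → R
  i= 4: O-H =  7 → H
  i= 5: U-F = 15 → P
  i= 6: D-M = 17 → R
  i= 7: V-O =  7 → H
  i= 8: S-D = 15 → P
  i= 9: O-X = 17 → R
  i=10: F-Y =  7 → H
  i=11: V-G = 15 → P
  shifts repeat with period 3: RHP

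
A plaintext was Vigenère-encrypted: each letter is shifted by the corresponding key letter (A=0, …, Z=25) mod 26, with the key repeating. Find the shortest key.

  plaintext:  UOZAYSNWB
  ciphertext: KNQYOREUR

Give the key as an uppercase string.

  i= 0: K-U = 16 → Q
  i= 1: N-O = 25 → Z
  i= 2: Q-Z = 17 → R
  i= 3: Y-A = 24 → Y
  i= 4: O-Y = 16 → Q
  i= 5: R-S = 25 → Z
  i= 6: E-N = 17 → R
  i= 7: U-W = 24 → Y
  i= 8: R-B = 16 → Q
  shifts repeat with period 4: QZRY

QZRY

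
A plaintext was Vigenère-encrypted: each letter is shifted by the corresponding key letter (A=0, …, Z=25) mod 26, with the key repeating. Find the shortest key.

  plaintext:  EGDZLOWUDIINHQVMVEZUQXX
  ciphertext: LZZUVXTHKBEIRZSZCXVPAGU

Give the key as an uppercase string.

HTWVKJXN

  i= 0: L-E =  7 → H
  i= 1: Z-G = 19 → T
  i= 2: Z-D = 22 → W
  i= 3: U-Z = 21 → V
  i= 4: V-L = 10 → K
  i= 5: X-O =  9 → J
  i= 6: T-W = 23 → X
  i= 7: H-U = 13 → N
  i= 8: K-D =  7 → H
  i= 9: B-I = 19 → T
  i=10: E-I = 22 → W
  i=11: I-N = 21 → V
  i=12: R-H = 10 → K
  i=13: Z-Q =  9 → J
  i=14: S-V = 23 → X
  i=15: Z-M = 13 → N
  i=16: C-V =  7 → H
  i=17: X-E = 19 → T
  i=18: V-Z = 22 → W
  i=19: P-U = 21 → V
  i=20: A-Q = 10 → K
  i=21: G-X =  9 → J
  i=22: U-X = 23 → X
  shifts repeat with period 8: HTWVKJXN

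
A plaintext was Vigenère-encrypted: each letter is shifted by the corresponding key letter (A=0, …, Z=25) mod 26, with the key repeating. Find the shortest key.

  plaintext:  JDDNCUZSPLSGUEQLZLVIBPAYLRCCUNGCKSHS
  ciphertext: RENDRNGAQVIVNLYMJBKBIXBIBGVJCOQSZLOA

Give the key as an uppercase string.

IBKQPTH

  i= 0: R-J =  8 → I
  i= 1: E-D =  1 → B
  i= 2: N-D = 10 → K
  i= 3: D-N = 16 → Q
  i= 4: R-C = 15 → P
  i= 5: N-U = 19 → T
  i= 6: G-Z =  7 → H
  i= 7: A-S =  8 → I
  i= 8: Q-P =  1 → B
  i= 9: V-L = 10 → K
  i=10: I-S = 16 → Q
  i=11: V-G = 15 → P
  i=12: N-U = 19 → T
  i=13: L-E =  7 → H
  i=14: Y-Q =  8 → I
  i=15: M-L =  1 → B
  i=16: J-Z = 10 → K
  i=17: B-L = 16 → Q
  i=18: K-V = 15 → P
  i=19: B-I = 19 → T
  i=20: I-B =  7 → H
  i=21: X-P =  8 → I
  i=22: B-A =  1 → B
  i=23: I-Y = 10 → K
  i=24: B-L = 16 → Q
  i=25: G-R = 15 → P
  i=26: V-C = 19 → T
  i=27: J-C =  7 → H
  i=28: C-U =  8 → I
  i=29: O-N =  1 → B
  i=30: Q-G = 10 → K
  i=31: S-C = 16 → Q
  i=32: Z-K = 15 → P
  i=33: L-S = 19 → T
  i=34: O-H =  7 → H
  i=35: A-S =  8 → I
  shifts repeat with period 7: IBKQPTH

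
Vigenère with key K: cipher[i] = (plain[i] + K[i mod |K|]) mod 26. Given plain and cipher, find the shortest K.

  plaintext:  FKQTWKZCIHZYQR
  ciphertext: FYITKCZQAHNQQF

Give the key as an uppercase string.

AOS

  i= 0: F-F =  0 → A
  i= 1: Y-K = 14 → O
  i= 2: I-Q = 18 → S
  i= 3: T-T =  0 → A
  i= 4: K-W = 14 → O
  i= 5: C-K = 18 → S
  i= 6: Z-Z =  0 → A
  i= 7: Q-C = 14 → O
  i= 8: A-I = 18 → S
  i= 9: H-H =  0 → A
  i=10: N-Z = 14 → O
  i=11: Q-Y = 18 → S
  i=12: Q-Q =  0 → A
  i=13: F-R = 14 → O
  shifts repeat with period 3: AOS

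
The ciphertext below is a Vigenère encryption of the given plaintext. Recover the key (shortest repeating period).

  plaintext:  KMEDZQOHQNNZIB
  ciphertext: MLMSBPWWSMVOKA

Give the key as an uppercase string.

  i= 0: M-K =  2 → C
  i= 1: L-M = 25 → Z
  i= 2: M-E =  8 → I
  i= 3: S-D = 15 → P
  i= 4: B-Z =  2 → C
  i= 5: P-Q = 25 → Z
  i= 6: W-O =  8 → I
  i= 7: W-H = 15 → P
  i= 8: S-Q =  2 → C
  i= 9: M-N = 25 → Z
  i=10: V-N =  8 → I
  i=11: O-Z = 15 → P
  i=12: K-I =  2 → C
  i=13: A-B = 25 → Z
  shifts repeat with period 4: CZIP

CZIP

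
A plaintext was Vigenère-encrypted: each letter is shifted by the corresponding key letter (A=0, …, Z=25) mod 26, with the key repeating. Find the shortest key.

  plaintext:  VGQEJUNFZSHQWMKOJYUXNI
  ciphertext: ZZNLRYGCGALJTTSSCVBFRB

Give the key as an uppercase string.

  i= 0: Z-V =  4 → E
  i= 1: Z-G = 19 → T
  i= 2: N-Q = 23 → X
  i= 3: L-E =  7 → H
  i= 4: R-J =  8 → I
  i= 5: Y-U =  4 → E
  i= 6: G-N = 19 → T
  i= 7: C-F = 23 → X
  i= 8: G-Z =  7 → H
  i= 9: A-S =  8 → I
  i=10: L-H =  4 → E
  i=11: J-Q = 19 → T
  i=12: T-W = 23 → X
  i=13: T-M =  7 → H
  i=14: S-K =  8 → I
  i=15: S-O =  4 → E
  i=16: C-J = 19 → T
  i=17: V-Y = 23 → X
  i=18: B-U =  7 → H
  i=19: F-X =  8 → I
  i=20: R-N =  4 → E
  i=21: B-I = 19 → T
  shifts repeat with period 5: ETXHI

ETXHI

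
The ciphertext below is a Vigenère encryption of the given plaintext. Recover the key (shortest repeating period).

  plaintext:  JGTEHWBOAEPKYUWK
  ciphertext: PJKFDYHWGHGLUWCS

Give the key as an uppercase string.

  i= 0: P-J =  6 → G
  i= 1: J-G =  3 → D
  i= 2: K-T = 17 → R
  i= 3: F-E =  1 → B
  i= 4: D-H = 22 → W
  i= 5: Y-W =  2 → C
  i= 6: H-B =  6 → G
  i= 7: W-O =  8 → I
  i= 8: G-A =  6 → G
  i= 9: H-E =  3 → D
  i=10: G-P = 17 → R
  i=11: L-K =  1 → B
  i=12: U-Y = 22 → W
  i=13: W-U =  2 → C
  i=14: C-W =  6 → G
  i=15: S-K =  8 → I
  shifts repeat with period 8: GDRBWCGI

GDRBWCGI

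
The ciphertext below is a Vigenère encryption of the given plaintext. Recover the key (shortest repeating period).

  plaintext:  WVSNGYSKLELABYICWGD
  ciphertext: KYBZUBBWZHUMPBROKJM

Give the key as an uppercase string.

  i= 0: K-W = 14 → O
  i= 1: Y-V =  3 → D
  i= 2: B-S =  9 → J
  i= 3: Z-N = 12 → M
  i= 4: U-G = 14 → O
  i= 5: B-Y =  3 → D
  i= 6: B-S =  9 → J
  i= 7: W-K = 12 → M
  i= 8: Z-L = 14 → O
  i= 9: H-E =  3 → D
  i=10: U-L =  9 → J
  i=11: M-A = 12 → M
  i=12: P-B = 14 → O
  i=13: B-Y =  3 → D
  i=14: R-I =  9 → J
  i=15: O-C = 12 → M
  i=16: K-W = 14 → O
  i=17: J-G =  3 → D
  i=18: M-D =  9 → J
  shifts repeat with period 4: ODJM

ODJM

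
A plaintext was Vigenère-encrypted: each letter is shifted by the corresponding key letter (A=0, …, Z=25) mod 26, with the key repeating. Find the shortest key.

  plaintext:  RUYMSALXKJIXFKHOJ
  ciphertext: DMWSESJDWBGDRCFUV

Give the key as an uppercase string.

MSYG

  i= 0: D-R = 12 → M
  i= 1: M-U = 18 → S
  i= 2: W-Y = 24 → Y
  i= 3: S-M =  6 → G
  i= 4: E-S = 12 → M
  i= 5: S-A = 18 → S
  i= 6: J-L = 24 → Y
  i= 7: D-X =  6 → G
  i= 8: W-K = 12 → M
  i= 9: B-J = 18 → S
  i=10: G-I = 24 → Y
  i=11: D-X =  6 → G
  i=12: R-F = 12 → M
  i=13: C-K = 18 → S
  i=14: F-H = 24 → Y
  i=15: U-O =  6 → G
  i=16: V-J = 12 → M
  shifts repeat with period 4: MSYG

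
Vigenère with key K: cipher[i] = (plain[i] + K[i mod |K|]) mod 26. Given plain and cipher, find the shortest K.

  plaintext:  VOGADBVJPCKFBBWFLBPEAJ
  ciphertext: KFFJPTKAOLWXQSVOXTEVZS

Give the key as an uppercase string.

  i= 0: K-V = 15 → P
  i= 1: F-O = 17 → R
  i= 2: F-G = 25 → Z
  i= 3: J-A =  9 → J
  i= 4: P-D = 12 → M
  i= 5: T-B = 18 → S
  i= 6: K-V = 15 → P
  i= 7: A-J = 17 → R
  i= 8: O-P = 25 → Z
  i= 9: L-C =  9 → J
  i=10: W-K = 12 → M
  i=11: X-F = 18 → S
  i=12: Q-B = 15 → P
  i=13: S-B = 17 → R
  i=14: V-W = 25 → Z
  i=15: O-F =  9 → J
  i=16: X-L = 12 → M
  i=17: T-B = 18 → S
  i=18: E-P = 15 → P
  i=19: V-E = 17 → R
  i=20: Z-A = 25 → Z
  i=21: S-J =  9 → J
  shifts repeat with period 6: PRZJMS

PRZJMS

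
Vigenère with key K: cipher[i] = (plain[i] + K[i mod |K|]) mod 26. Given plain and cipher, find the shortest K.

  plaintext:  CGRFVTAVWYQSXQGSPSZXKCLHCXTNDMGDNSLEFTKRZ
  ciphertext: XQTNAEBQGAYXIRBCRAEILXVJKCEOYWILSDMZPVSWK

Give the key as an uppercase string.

  i= 0: X-C = 21 → V
  i= 1: Q-G = 10 → K
  i= 2: T-R =  2 → C
  i= 3: N-F =  8 → I
  i= 4: A-V =  5 → F
  i= 5: E-T = 11 → L
  i= 6: B-A =  1 → B
  i= 7: Q-V = 21 → V
  i= 8: G-W = 10 → K
  i= 9: A-Y =  2 → C
  i=10: Y-Q =  8 → I
  i=11: X-S =  5 → F
  i=12: I-X = 11 → L
  i=13: R-Q =  1 → B
  i=14: B-G = 21 → V
  i=15: C-S = 10 → K
  i=16: R-P =  2 → C
  i=17: A-S =  8 → I
  i=18: E-Z =  5 → F
  i=19: I-X = 11 → L
  i=20: L-K =  1 → B
  i=21: X-C = 21 → V
  i=22: V-L = 10 → K
  i=23: J-H =  2 → C
  i=24: K-C =  8 → I
  i=25: C-X =  5 → F
  i=26: E-T = 11 → L
  i=27: O-N =  1 → B
  i=28: Y-D = 21 → V
  i=29: W-M = 10 → K
  i=30: I-G =  2 → C
  i=31: L-D =  8 → I
  i=32: S-N =  5 → F
  i=33: D-S = 11 → L
  i=34: M-L =  1 → B
  i=35: Z-E = 21 → V
  i=36: P-F = 10 → K
  i=37: V-T =  2 → C
  i=38: S-K =  8 → I
  i=39: W-R =  5 → F
  i=40: K-Z = 11 → L
  shifts repeat with period 7: VKCIFLB

VKCIFLB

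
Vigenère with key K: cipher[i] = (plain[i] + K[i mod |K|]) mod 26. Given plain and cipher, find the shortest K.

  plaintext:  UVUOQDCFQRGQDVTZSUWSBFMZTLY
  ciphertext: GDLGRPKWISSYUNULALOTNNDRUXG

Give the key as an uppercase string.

  i= 0: G-U = 12 → M
  i= 1: D-V =  8 → I
  i= 2: L-U = 17 → R
  i= 3: G-O = 18 → S
  i= 4: R-Q =  1 → B
  i= 5: P-D = 12 → M
  i= 6: K-C =  8 → I
  i= 7: W-F = 17 → R
  i= 8: I-Q = 18 → S
  i= 9: S-R =  1 → B
  i=10: S-G = 12 → M
  i=11: Y-Q =  8 → I
  i=12: U-D = 17 → R
  i=13: N-V = 18 → S
  i=14: U-T =  1 → B
  i=15: L-Z = 12 → M
  i=16: A-S =  8 → I
  i=17: L-U = 17 → R
  i=18: O-W = 18 → S
  i=19: T-S =  1 → B
  i=20: N-B = 12 → M
  i=21: N-F =  8 → I
  i=22: D-M = 17 → R
  i=23: R-Z = 18 → S
  i=24: U-T =  1 → B
  i=25: X-L = 12 → M
  i=26: G-Y =  8 → I
  shifts repeat with period 5: MIRSB

MIRSB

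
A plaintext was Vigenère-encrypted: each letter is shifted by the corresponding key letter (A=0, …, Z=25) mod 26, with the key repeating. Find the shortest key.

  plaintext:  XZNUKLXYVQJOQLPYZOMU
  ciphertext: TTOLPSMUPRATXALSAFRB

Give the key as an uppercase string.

WUBRFHP

  i= 0: T-X = 22 → W
  i= 1: T-Z = 20 → U
  i= 2: O-N =  1 → B
  i= 3: L-U = 17 → R
  i= 4: P-K =  5 → F
  i= 5: S-L =  7 → H
  i= 6: M-X = 15 → P
  i= 7: U-Y = 22 → W
  i= 8: P-V = 20 → U
  i= 9: R-Q =  1 → B
  i=10: A-J = 17 → R
  i=11: T-O =  5 → F
  i=12: X-Q =  7 → H
  i=13: A-L = 15 → P
  i=14: L-P = 22 → W
  i=15: S-Y = 20 → U
  i=16: A-Z =  1 → B
  i=17: F-O = 17 → R
  i=18: R-M =  5 → F
  i=19: B-U =  7 → H
  shifts repeat with period 7: WUBRFHP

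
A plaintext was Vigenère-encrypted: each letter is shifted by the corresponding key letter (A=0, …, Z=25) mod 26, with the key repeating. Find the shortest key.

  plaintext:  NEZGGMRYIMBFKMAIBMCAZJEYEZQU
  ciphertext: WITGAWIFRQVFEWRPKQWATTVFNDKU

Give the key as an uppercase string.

JEUAUKRH

  i= 0: W-N =  9 → J
  i= 1: I-E =  4 → E
  i= 2: T-Z = 20 → U
  i= 3: G-G =  0 → A
  i= 4: A-G = 20 → U
  i= 5: W-M = 10 → K
  i= 6: I-R = 17 → R
  i= 7: F-Y =  7 → H
  i= 8: R-I =  9 → J
  i= 9: Q-M =  4 → E
  i=10: V-B = 20 → U
  i=11: F-F =  0 → A
  i=12: E-K = 20 → U
  i=13: W-M = 10 → K
  i=14: R-A = 17 → R
  i=15: P-I =  7 → H
  i=16: K-B =  9 → J
  i=17: Q-M =  4 → E
  i=18: W-C = 20 → U
  i=19: A-A =  0 → A
  i=20: T-Z = 20 → U
  i=21: T-J = 10 → K
  i=22: V-E = 17 → R
  i=23: F-Y =  7 → H
  i=24: N-E =  9 → J
  i=25: D-Z =  4 → E
  i=26: K-Q = 20 → U
  i=27: U-U =  0 → A
  shifts repeat with period 8: JEUAUKRH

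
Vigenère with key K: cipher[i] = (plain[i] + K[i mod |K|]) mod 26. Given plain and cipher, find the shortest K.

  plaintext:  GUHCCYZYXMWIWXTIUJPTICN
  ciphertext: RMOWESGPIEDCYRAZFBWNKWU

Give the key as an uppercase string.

LSHUCUHR

  i= 0: R-G = 11 → L
  i= 1: M-U = 18 → S
  i= 2: O-H =  7 → H
  i= 3: W-C = 20 → U
  i= 4: E-C =  2 → C
  i= 5: S-Y = 20 → U
  i= 6: G-Z =  7 → H
  i= 7: P-Y = 17 → R
  i= 8: I-X = 11 → L
  i= 9: E-M = 18 → S
  i=10: D-W =  7 → H
  i=11: C-I = 20 → U
  i=12: Y-W =  2 → C
  i=13: R-X = 20 → U
  i=14: A-T =  7 → H
  i=15: Z-I = 17 → R
  i=16: F-U = 11 → L
  i=17: B-J = 18 → S
  i=18: W-P =  7 → H
  i=19: N-T = 20 → U
  i=20: K-I =  2 → C
  i=21: W-C = 20 → U
  i=22: U-N =  7 → H
  shifts repeat with period 8: LSHUCUHR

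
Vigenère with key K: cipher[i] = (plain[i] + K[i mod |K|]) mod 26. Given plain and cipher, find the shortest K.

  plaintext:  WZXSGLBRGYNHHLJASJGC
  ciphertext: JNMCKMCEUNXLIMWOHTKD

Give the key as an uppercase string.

NOPKEBB

  i= 0: J-W = 13 → N
  i= 1: N-Z = 14 → O
  i= 2: M-X = 15 → P
  i= 3: C-S = 10 → K
  i= 4: K-G =  4 → E
  i= 5: M-L =  1 → B
  i= 6: C-B =  1 → B
  i= 7: E-R = 13 → N
  i= 8: U-G = 14 → O
  i= 9: N-Y = 15 → P
  i=10: X-N = 10 → K
  i=11: L-H =  4 → E
  i=12: I-H =  1 → B
  i=13: M-L =  1 → B
  i=14: W-J = 13 → N
  i=15: O-A = 14 → O
  i=16: H-S = 15 → P
  i=17: T-J = 10 → K
  i=18: K-G =  4 → E
  i=19: D-C =  1 → B
  shifts repeat with period 7: NOPKEBB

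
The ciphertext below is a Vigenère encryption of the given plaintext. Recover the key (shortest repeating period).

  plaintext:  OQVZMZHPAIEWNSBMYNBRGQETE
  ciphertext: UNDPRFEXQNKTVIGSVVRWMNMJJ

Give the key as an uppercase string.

GXIQF

  i= 0: U-O =  6 → G
  i= 1: N-Q = 23 → X
  i= 2: D-V =  8 → I
  i= 3: P-Z = 16 → Q
  i= 4: R-M =  5 → F
  i= 5: F-Z =  6 → G
  i= 6: E-H = 23 → X
  i= 7: X-P =  8 → I
  i= 8: Q-A = 16 → Q
  i= 9: N-I =  5 → F
  i=10: K-E =  6 → G
  i=11: T-W = 23 → X
  i=12: V-N =  8 → I
  i=13: I-S = 16 → Q
  i=14: G-B =  5 → F
  i=15: S-M =  6 → G
  i=16: V-Y = 23 → X
  i=17: V-N =  8 → I
  i=18: R-B = 16 → Q
  i=19: W-R =  5 → F
  i=20: M-G =  6 → G
  i=21: N-Q = 23 → X
  i=22: M-E =  8 → I
  i=23: J-T = 16 → Q
  i=24: J-E =  5 → F
  shifts repeat with period 5: GXIQF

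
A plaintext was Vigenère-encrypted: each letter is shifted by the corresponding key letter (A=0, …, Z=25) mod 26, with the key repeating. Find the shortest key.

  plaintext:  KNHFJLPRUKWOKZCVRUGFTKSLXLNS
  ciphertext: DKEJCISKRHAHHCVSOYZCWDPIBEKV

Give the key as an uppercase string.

TXXETXD

  i= 0: D-K = 19 → T
  i= 1: K-N = 23 → X
  i= 2: E-H = 23 → X
  i= 3: J-F =  4 → E
  i= 4: C-J = 19 → T
  i= 5: I-L = 23 → X
  i= 6: S-P =  3 → D
  i= 7: K-R = 19 → T
  i= 8: R-U = 23 → X
  i= 9: H-K = 23 → X
  i=10: A-W =  4 → E
  i=11: H-O = 19 → T
  i=12: H-K = 23 → X
  i=13: C-Z =  3 → D
  i=14: V-C = 19 → T
  i=15: S-V = 23 → X
  i=16: O-R = 23 → X
  i=17: Y-U =  4 → E
  i=18: Z-G = 19 → T
  i=19: C-F = 23 → X
  i=20: W-T =  3 → D
  i=21: D-K = 19 → T
  i=22: P-S = 23 → X
  i=23: I-L = 23 → X
  i=24: B-X =  4 → E
  i=25: E-L = 19 → T
  i=26: K-N = 23 → X
  i=27: V-S =  3 → D
  shifts repeat with period 7: TXXETXD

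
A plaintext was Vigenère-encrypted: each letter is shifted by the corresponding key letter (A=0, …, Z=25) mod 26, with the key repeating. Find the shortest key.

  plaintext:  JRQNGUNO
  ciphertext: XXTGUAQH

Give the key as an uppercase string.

OGDT

  i= 0: X-J = 14 → O
  i= 1: X-R =  6 → G
  i= 2: T-Q =  3 → D
  i= 3: G-N = 19 → T
  i= 4: U-G = 14 → O
  i= 5: A-U =  6 → G
  i= 6: Q-N =  3 → D
  i= 7: H-O = 19 → T
  shifts repeat with period 4: OGDT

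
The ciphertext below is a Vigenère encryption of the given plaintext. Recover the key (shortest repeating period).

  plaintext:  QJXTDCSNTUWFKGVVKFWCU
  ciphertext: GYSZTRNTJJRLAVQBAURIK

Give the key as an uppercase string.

  i= 0: G-Q = 16 → Q
  i= 1: Y-J = 15 → P
  i= 2: S-X = 21 → V
  i= 3: Z-T =  6 → G
  i= 4: T-D = 16 → Q
  i= 5: R-C = 15 → P
  i= 6: N-S = 21 → V
  i= 7: T-N =  6 → G
  i= 8: J-T = 16 → Q
  i= 9: J-U = 15 → P
  i=10: R-W = 21 → V
  i=11: L-F =  6 → G
  i=12: A-K = 16 → Q
  i=13: V-G = 15 → P
  i=14: Q-V = 21 → V
  i=15: B-V =  6 → G
  i=16: A-K = 16 → Q
  i=17: U-F = 15 → P
  i=18: R-W = 21 → V
  i=19: I-C =  6 → G
  i=20: K-U = 16 → Q
  shifts repeat with period 4: QPVG

QPVG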